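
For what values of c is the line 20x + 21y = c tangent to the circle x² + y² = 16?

For a tangent, require d(centre, line) = r = 4.
|20·0 + 21·0 − c| / √841 = 4
|c| = 4·29, so c = 116 or c = −116.

c = −116 or c = 116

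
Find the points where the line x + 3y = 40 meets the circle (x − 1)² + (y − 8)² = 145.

(−8, 16) and (13, 9)

Express y = (40 − x)/3 and substitute into the circle:
10x² − 50x − 1040 = 0  ⟹  x² − 5x − 104 = 0
x = 13 or x = −8, giving (13, 9) and (−8, 16).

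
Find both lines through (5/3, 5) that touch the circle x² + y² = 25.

Let a tangent through (5/3, 5) have slope m. Its distance from (0, 0) must equal 5:
[m·(−5/3) − (−5)]² = 25(m² + 1)
4m² + 3m = 0, so m = 0 or m = −3/4.
Through (5/3, 5) these give y = 5 and 3x + 4y = 25.

y = 5 and 3x + 4y = 25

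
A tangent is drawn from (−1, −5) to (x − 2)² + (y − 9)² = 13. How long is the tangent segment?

Centre (2, 9), r² = 13. |PO|² = (−3)² + (−14)² = 205.
The tangent meets the radius at right angles, so tangent² = |PO|² − r² = 205 − 13 = 192.

8√3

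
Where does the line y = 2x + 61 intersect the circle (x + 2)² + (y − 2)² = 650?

Substitute y = 2x + 61:
5x² + 240x + 2835 = 0  ⟹  x² + 48x + 567 = 0
x = −21 or x = −27, giving (−21, 19) and (−27, 7).

(−27, 7) and (−21, 19)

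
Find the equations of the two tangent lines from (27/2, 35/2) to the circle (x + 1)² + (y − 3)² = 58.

7x − 3y = 42 and 3x − 7y = −82

Let a tangent through (27/2, 35/2) have slope m. Its distance from (−1, 3) must equal √58:
(−29/2m − (−29/2))² = 58(m² + 1)
21m² − 58m + 21 = 0, so m = 7/3 or m = 3/7.
Through (27/2, 35/2) these give 7x − 3y = 42 and 3x − 7y = −82.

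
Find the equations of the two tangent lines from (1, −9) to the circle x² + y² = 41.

4x + 5y = −41 and 5x − 4y = 41

A line y − (−9) = m(x − (1)) is tangent when its distance from (0, 0) is √41:
[m·(−1) − (9)]² = 41(m² + 1)
20m² − 9m − 20 = 0, so m = −4/5 or m = 5/4.
Through (1, −9) these give 4x + 5y = −41 and 5x − 4y = 41.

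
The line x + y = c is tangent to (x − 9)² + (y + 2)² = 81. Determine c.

c = 7 ± 9√2

Tangency holds when the distance from the centre (9, −2) to the line equals the radius 9:
|1·9 + 1·(−2) − c| / √2 = 9
|c − (7)| = 9√2.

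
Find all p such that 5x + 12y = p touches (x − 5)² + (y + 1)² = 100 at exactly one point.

For a tangent, require d(centre, line) = r = 10.
|5·5 + 12·(−1) − p| / √169 = 10
|p − (13)| = 10·13, so p = 143 or p = −117.

p = −117 or p = 143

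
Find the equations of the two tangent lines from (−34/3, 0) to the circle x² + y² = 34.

Write the tangent as mx − y + (0 − m·(−34/3)) = 0 and set its distance from the centre to √34:
[m·(34/3) − (0)]² = 34(m² + 1)
25m² − 9 = 0, so m = −3/5 or m = 3/5.
With m = −3/5: 3x + 5y = −34. With m = 3/5: 3x − 5y = −34.

3x + 5y = −34 and 3x − 5y = −34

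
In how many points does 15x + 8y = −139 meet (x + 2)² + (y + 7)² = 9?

0

Substituting the line into the circle gives 289x² + 2746x + 6569 = 0.
Δ = 7540516 − 7593764 = −53248.
No real roots: the line does not meet the circle.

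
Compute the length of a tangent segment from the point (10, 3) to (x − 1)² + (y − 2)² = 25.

The centre is (1, 2) and r = 5. The square of the distance from P to the centre is 81 + 1 = 82.
Power of the point: PT² = |PO|² − r² = 57, so PT = √57.

√57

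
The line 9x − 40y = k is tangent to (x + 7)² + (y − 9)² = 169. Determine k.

The line touches the circle iff its distance from (−7, 9) is 13:
|9·(−7) − 40·9 − k| / √1681 = 13
|k − (−423)| = 13·41, so k = 110 or k = −956.

k = −956 or k = 110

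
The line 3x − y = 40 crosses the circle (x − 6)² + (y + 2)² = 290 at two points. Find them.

Substitute y = 3x − 40:
10x² − 240x + 1190 = 0  ⟹  x² − 24x + 119 = 0
x = 17 or x = 7, giving (17, 11) and (7, −19).

(7, −19) and (17, 11)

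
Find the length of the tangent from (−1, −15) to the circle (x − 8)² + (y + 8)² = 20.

√110

Centre (8, −8), r² = 20. |PO|² = (−9)² + (−7)² = 130.
The tangent meets the radius at right angles, so tangent² = |PO|² − r² = 130 − 20 = 110.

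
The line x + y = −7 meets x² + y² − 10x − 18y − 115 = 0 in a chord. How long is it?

Express y = −x − 7 and substitute into the circle:
2x² + 22x + 60 = 0  ⟹  x² + 11x + 30 = 0
x = −5 or x = −6, giving (−5, −2) and (−6, −1).
Chord length = distance between (−5, −2) and (−6, −1) = √2 = √2.

√2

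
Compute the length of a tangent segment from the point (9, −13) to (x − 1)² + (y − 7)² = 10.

Centre (1, 7), r² = 10. |PO|² = (8)² + (−20)² = 464.
By the tangent–radius right angle, tangent length = √(|PO|² − r²) = √454.

√454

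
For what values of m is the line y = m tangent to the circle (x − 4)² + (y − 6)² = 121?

m = −5 or m = 17

The line touches the circle iff its distance from (4, 6) is 11:
|0·4 + 1·6 − m| / √1 = 11
|m − (6)| = 11, so m = 17 or m = −5.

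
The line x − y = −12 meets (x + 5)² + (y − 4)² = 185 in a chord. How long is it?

The distance from (−5, 4) to the line is 3/√2, and r² = 185.
Chord = 2√(r² − d²) = 2·√(361/2) = 19√2.

19√2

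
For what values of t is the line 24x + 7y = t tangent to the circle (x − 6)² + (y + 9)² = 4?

t = 31 or t = 131

Tangency holds when the distance from the centre (6, −9) to the line equals the radius 2:
|24·6 + 7·(−9) − t| / √625 = 2
|t − (81)| = 2·25, so t = 131 or t = 31.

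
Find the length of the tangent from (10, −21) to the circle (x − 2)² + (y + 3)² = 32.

The centre is (2, −3) and r = 4√2. The square of the distance from P to the centre is 64 + 324 = 388.
By the tangent–radius right angle, tangent length = √(|PO|² − r²) = √356 = 2√89.

2√89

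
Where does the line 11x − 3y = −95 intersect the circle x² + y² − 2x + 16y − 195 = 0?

(−13, −16) and (−7, 6)

From the line, y = (95 + 11x)/3. Substituting:
130x² + 2600x + 11830 = 0  ⟹  x² + 20x + 91 = 0
x = −7 or x = −13, giving (−7, 6) and (−13, −16).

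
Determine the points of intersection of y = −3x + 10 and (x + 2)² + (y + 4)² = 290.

From the line, y = −3x + 10. Substituting:
10x² − 80x − 90 = 0  ⟹  x² − 8x − 9 = 0
x = 9 or x = −1, giving (9, −17) and (−1, 13).

(−1, 13) and (9, −17)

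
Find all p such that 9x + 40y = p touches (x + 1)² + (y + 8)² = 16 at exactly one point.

Tangency holds when the distance from the centre (−1, −8) to the line equals the radius 4:
|9·(−1) + 40·(−8) − p| / √1681 = 4
|p − (−329)| = 4·41, so p = −165 or p = −493.

p = −493 or p = −165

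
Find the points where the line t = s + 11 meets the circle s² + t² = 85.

(−9, 2) and (−2, 9)

From the line, t = s + 11. Substituting:
2s² + 22s + 36 = 0  ⟹  s² + 11s + 18 = 0
s = −2 or s = −9, giving (−2, 9) and (−9, 2).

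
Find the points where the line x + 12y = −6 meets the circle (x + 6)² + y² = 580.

(−30, 2) and (18, −2)

From the line, y = (−6 − x)/12. Substituting:
145x² + 1740x − 78300 = 0  ⟹  x² + 12x − 540 = 0
x = 18 or x = −30, giving (18, −2) and (−30, 2).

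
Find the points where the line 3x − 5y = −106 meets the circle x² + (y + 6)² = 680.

Substitute y = (106 + 3x)/5:
34x² + 816x + 1496 = 0  ⟹  x² + 24x + 44 = 0
x = −2 or x = −22, giving (−2, 20) and (−22, 8).

(−22, 8) and (−2, 20)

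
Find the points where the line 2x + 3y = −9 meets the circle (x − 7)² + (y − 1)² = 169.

(−6, 1) and (12, −11)

Express y = (−9 − 2x)/3 and substitute into the circle:
13x² − 78x − 936 = 0  ⟹  x² − 6x − 72 = 0
x = 12 or x = −6, giving (12, −11) and (−6, 1).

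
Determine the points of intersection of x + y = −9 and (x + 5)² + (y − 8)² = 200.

Express y = −x − 9 and substitute into the circle:
2x² + 44x + 114 = 0  ⟹  x² + 22x + 57 = 0
x = −3 or x = −19, giving (−3, −6) and (−19, 10).

(−19, 10) and (−3, −6)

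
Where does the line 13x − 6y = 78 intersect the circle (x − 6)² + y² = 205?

(0, −13) and (12, 13)

Substitute y = (−78 + 13x)/6:
205x² − 2460x = 0  ⟹  x² − 12x = 0
x = 12 or x = 0, giving (12, 13) and (0, −13).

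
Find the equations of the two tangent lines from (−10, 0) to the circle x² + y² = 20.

x + 2y = −10 and x − 2y = −10

Write the tangent as mx − y + (0 − m·(−10)) = 0 and set its distance from the centre to 2√5:
(10m − (0))² = 20(m² + 1)
4m² − 1 = 0, so m = −1/2 or m = 1/2.
Through (−10, 0) these give x + 2y = −10 and x − 2y = −10.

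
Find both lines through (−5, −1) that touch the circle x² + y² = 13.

2x + 3y = −13 and 3x − 2y = −13

A line y − (−1) = m(x − (−5)) is tangent when its distance from (0, 0) is √13:
(5m − (1))² = 13(m² + 1)
6m² − 5m − 6 = 0, so m = −2/3 or m = 3/2.
Through (−5, −1) these give 2x + 3y = −13 and 3x − 2y = −13.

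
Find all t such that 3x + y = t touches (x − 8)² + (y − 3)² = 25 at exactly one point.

For a tangent, require d(centre, line) = r = 5.
|3·8 + 1·3 − t| / √10 = 5
|t − (27)| = 5√10.

t = 27 ± 5√10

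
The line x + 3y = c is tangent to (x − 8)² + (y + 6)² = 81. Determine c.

c = −10 ± 9√10

The line touches the circle iff its distance from (8, −6) is 9:
|1·8 + 3·(−6) − c| / √10 = 9
|c − (−10)| = 9√10.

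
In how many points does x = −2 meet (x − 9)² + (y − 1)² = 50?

d² = (1·9 + 0·1 − (−2))² = 121; r² = 50.
Since d² > r², the line lies outside the circle.

0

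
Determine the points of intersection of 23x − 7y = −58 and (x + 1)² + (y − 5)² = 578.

(−8, −18) and (6, 28)

Express y = (58 + 23x)/7 and substitute into the circle:
578x² + 1156x − 27744 = 0  ⟹  x² + 2x − 48 = 0
x = 6 or x = −8, giving (6, 28) and (−8, −18).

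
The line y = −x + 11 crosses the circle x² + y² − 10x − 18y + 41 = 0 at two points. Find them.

(−2, 13) and (9, 2)

From the line, y = −x + 11. Substituting:
2x² − 14x − 36 = 0  ⟹  x² − 7x − 18 = 0
x = 9 or x = −2, giving (9, 2) and (−2, 13).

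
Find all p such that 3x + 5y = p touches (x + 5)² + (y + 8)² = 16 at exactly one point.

The line touches the circle iff its distance from (−5, −8) is 4:
|3·(−5) + 5·(−8) − p| / √34 = 4
|p − (−55)| = 4√34.

p = −55 ± 4√34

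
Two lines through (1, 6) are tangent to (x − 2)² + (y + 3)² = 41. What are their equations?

Write the tangent as mx − y + (6 − m·(1)) = 0 and set its distance from the centre to √41:
[m·(1) − (−9)]² = 41(m² + 1)
20m² − 9m − 20 = 0, so m = −4/5 or m = 5/4.
Through (1, 6) these give 4x + 5y = 34 and 5x − 4y = −19.

4x + 5y = 34 and 5x − 4y = −19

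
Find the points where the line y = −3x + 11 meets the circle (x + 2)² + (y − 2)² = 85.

Express y = −3x + 11 and substitute into the circle:
10x² − 50x = 0  ⟹  x² − 5x = 0
x = 5 or x = 0, giving (5, −4) and (0, 11).

(0, 11) and (5, −4)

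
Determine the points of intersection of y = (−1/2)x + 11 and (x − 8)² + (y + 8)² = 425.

From the line, y = (22 − x)/2. Substituting:
5x² − 140x = 0  ⟹  x² − 28x = 0
x = 28 or x = 0, giving (28, −3) and (0, 11).

(0, 11) and (28, −3)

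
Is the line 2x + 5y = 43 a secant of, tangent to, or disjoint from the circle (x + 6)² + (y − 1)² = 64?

disjoint

d² = (2·(−6) + 5·1 − (43))²/29 = 2500/29; r² = 64.
Since d² > r², the line lies outside the circle.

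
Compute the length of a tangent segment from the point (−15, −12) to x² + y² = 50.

√319

With centre O = (0, 0), |OP|² = 369 and r² = 50.
By the tangent–radius right angle, tangent length = √(|PO|² − r²) = √319.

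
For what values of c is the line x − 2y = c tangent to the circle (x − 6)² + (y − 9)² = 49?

For a tangent, require d(centre, line) = r = 7.
|1·6 − 2·9 − c| / √5 = 7
|c − (−12)| = 7√5.

c = −12 ± 7√5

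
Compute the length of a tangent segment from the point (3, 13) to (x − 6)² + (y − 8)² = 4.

√30

Centre (6, 8), r² = 4. |PO|² = (−3)² + (5)² = 34.
The tangent meets the radius at right angles, so tangent² = |PO|² − r² = 34 − 4 = 30.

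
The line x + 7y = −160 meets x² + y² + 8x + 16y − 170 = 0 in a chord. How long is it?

Substitute y = (−160 − x)/7:
50x² + 600x − 650 = 0  ⟹  x² + 12x − 13 = 0
x = 1 or x = −13, giving (1, −23) and (−13, −21).
Chord length = distance between (1, −23) and (−13, −21) = √200 = 10√2.

10√2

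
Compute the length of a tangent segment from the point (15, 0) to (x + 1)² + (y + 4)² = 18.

The centre is (−1, −4) and r = 3√2. The square of the distance from P to the centre is 256 + 16 = 272.
Power of the point: PT² = |PO|² − r² = 254, so PT = √254.

√254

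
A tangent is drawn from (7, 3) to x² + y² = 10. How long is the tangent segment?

4√3

Centre (0, 0), r² = 10. |PO|² = (7)² + (3)² = 58.
The tangent meets the radius at right angles, so tangent² = |PO|² − r² = 58 − 10 = 48.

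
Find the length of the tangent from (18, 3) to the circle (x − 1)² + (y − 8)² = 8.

3√34

Centre (1, 8), r² = 8. |PO|² = (17)² + (−5)² = 314.
The tangent meets the radius at right angles, so tangent² = |PO|² − r² = 314 − 8 = 306.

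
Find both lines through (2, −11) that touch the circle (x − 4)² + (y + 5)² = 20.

Write the tangent as mx − y + (−11 − m·(2)) = 0 and set its distance from the centre to 2√5:
(2m − (6))² = 20(m² + 1)
2m² + 3m − 2 = 0, so m = −2 or m = 1/2.
With m = −2: 2x + y = −7. With m = 1/2: x − 2y = 24.

2x + y = −7 and x − 2y = 24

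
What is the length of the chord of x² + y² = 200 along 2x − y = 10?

12√5

Centre (0, 0), r² = 200. Perpendicular distance d from centre to line = |−10| / √5 = 10/√5.
Half the chord is √(r² − d²) = √(180), so the full chord is 12√5.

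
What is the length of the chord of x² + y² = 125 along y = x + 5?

15√2

Centre (0, 0), r² = 125. Perpendicular distance d from centre to line = |5| / √2 = 5/√2.
Chord = 2√(r² − d²) = 2·√(225/2) = 15√2.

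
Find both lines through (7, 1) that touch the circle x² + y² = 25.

Write the tangent as mx − y + (1 − m·(7)) = 0 and set its distance from the centre to 5:
(−7m − (−1))² = 25(m² + 1)
12m² − 7m − 12 = 0, so m = 4/3 or m = −3/4.
Through (7, 1) these give 4x − 3y = 25 and 3x + 4y = 25.

4x − 3y = 25 and 3x + 4y = 25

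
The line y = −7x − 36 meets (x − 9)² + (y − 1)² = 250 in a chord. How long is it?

Substitute y = −7x − 36:
50x² + 500x + 1200 = 0  ⟹  x² + 10x + 24 = 0
x = −4 or x = −6, giving (−4, −8) and (−6, 6).
Chord length = distance between (−4, −8) and (−6, 6) = √200 = 10√2.

10√2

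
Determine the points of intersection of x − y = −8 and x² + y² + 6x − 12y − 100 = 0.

Express y = x + 8 and substitute into the circle:
2x² + 10x − 132 = 0  ⟹  x² + 5x − 66 = 0
x = 6 or x = −11, giving (6, 14) and (−11, −3).

(−11, −3) and (6, 14)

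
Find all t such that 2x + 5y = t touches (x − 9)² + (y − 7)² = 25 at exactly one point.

t = 53 ± 5√29

Tangency holds when the distance from the centre (9, 7) to the line equals the radius 5:
|2·9 + 5·7 − t| / √29 = 5
|t − (53)| = 5√29.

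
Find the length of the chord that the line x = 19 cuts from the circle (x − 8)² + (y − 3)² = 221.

The line gives x = 19. Substituting into the circle:
y² − 6y − 91 = 0
y = 13 or y = −7, giving (19, 13) and (19, −7).
Chord length = distance between (19, 13) and (19, −7) = √400 = 20.

20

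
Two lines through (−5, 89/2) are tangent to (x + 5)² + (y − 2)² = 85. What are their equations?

Write the tangent as mx − y + (89/2 − m·(−5)) = 0 and set its distance from the centre to √85:
[m·(0) − (−85/2)]² = 85(m² + 1)
4m² − 81 = 0, so m = −9/2 or m = 9/2.
With m = −9/2: 9x + 2y = 44. With m = 9/2: 9x − 2y = −134.

9x + 2y = 44 and 9x − 2y = −134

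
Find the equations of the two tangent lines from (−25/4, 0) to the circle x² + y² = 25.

Write the tangent as mx − y + (0 − m·(−25/4)) = 0 and set its distance from the centre to 5:
(25/4m − (0))² = 25(m² + 1)
9m² − 16 = 0, so m = 4/3 or m = −4/3.
With m = 4/3: 4x − 3y = −25. With m = −4/3: 4x + 3y = −25.

4x − 3y = −25 and 4x + 3y = −25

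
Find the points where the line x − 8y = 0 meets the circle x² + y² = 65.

From the line, y = (x)/8. Substituting:
65x² − 4160 = 0  ⟹  x² − 64 = 0
x = 8 or x = −8, giving (8, 1) and (−8, −1).

(−8, −1) and (8, 1)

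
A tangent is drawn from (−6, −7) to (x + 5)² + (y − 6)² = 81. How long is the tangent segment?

The centre is (−5, 6) and r = 9. The square of the distance from P to the centre is 1 + 169 = 170.
Power of the point: PT² = |PO|² − r² = 89, so PT = √89.

√89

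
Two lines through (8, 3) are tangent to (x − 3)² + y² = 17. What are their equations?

Let a tangent through (8, 3) have slope m. Its distance from (3, 0) must equal √17:
(−5m − (−3))² = 17(m² + 1)
4m² − 15m − 4 = 0, so m = −1/4 or m = 4.
Through (8, 3) these give x + 4y = 20 and 4x − y = 29.

x + 4y = 20 and 4x − y = 29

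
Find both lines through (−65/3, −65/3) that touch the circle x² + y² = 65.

A line y − (−65/3) = m(x − (−65/3)) is tangent when its distance from (0, 0) is √65:
[m·(65/3) − (65/3)]² = 65(m² + 1)
28m² − 65m + 28 = 0, so m = 7/4 or m = 4/7.
With m = 7/4: 7x − 4y = −65. With m = 4/7: 4x − 7y = 65.

7x − 4y = −65 and 4x − 7y = 65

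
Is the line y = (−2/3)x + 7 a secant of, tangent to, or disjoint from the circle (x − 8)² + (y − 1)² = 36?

secant

Centre (8, 1), r² = 36. Distance² from centre to line = (−2)²/13 = 4/13.
Since d² < r², the line cuts the circle twice.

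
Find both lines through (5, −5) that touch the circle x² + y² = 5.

A line y − (−5) = m(x − (5)) is tangent when its distance from (0, 0) is √5:
(−5m − (5))² = 5(m² + 1)
2m² + 5m + 2 = 0, so m = −2 or m = −1/2.
Through (5, −5) these give 2x + y = 5 and x + 2y = −5.

2x + y = 5 and x + 2y = −5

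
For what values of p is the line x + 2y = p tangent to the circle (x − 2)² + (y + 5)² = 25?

Tangency holds when the distance from the centre (2, −5) to the line equals the radius 5:
|1·2 + 2·(−5) − p| / √5 = 5
|p − (−8)| = 5√5.

p = −8 ± 5√5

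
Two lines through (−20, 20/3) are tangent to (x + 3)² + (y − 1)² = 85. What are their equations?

Write the tangent as mx − y + (20/3 − m·(−20)) = 0 and set its distance from the centre to √85:
[m·(17) − (−17/3)]² = 85(m² + 1)
54m² + 51m − 14 = 0, so m = 2/9 or m = −7/6.
Through (−20, 20/3) these give 2x − 9y = −100 and 7x + 6y = −100.

2x − 9y = −100 and 7x + 6y = −100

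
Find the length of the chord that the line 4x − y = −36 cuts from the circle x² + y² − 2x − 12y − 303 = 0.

8√17

The distance from (1, 6) to the line is 34/√17, and r² = 340.
Chord = 2√(r² − d²) = 2·√(272) = 8√17.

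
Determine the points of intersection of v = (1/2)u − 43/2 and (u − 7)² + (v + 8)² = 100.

Substitute v = (−43 + u)/2:
5u² − 110u + 525 = 0  ⟹  u² − 22u + 105 = 0
u = 15 or u = 7, giving (15, −14) and (7, −18).

(7, −18) and (15, −14)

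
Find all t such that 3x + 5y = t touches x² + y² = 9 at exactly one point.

Tangency holds when the distance from the centre (0, 0) to the line equals the radius 3:
|3·0 + 5·0 − t| / √34 = 3
|t| = 3√34.

t = ±3√34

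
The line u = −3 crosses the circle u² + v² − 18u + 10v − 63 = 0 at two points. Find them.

The line gives u = −3. Substituting into the circle:
v² + 10v = 0
v = 0 or v = −10, giving (−3, 0) and (−3, −10).

(−3, −10) and (−3, 0)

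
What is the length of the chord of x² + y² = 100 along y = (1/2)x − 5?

Express y = (−10 + x)/2 and substitute into the circle:
5x² − 20x − 300 = 0  ⟹  x² − 4x − 60 = 0
x = 10 or x = −6, giving (10, 0) and (−6, −8).
|(10, 0) − (−6, −8)| = √((16)² + (8)²) = 8√5.

8√5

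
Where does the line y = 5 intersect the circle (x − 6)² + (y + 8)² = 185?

Substitute y = 5:
x² − 12x + 20 = 0
x = 10 or x = 2, giving (10, 5) and (2, 5).

(2, 5) and (10, 5)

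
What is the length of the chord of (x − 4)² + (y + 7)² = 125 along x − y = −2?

9√2

Express y = x + 2 and substitute into the circle:
2x² + 10x − 28 = 0  ⟹  x² + 5x − 14 = 0
x = 2 or x = −7, giving (2, 4) and (−7, −5).
|(2, 4) − (−7, −5)| = √((9)² + (9)²) = 9√2.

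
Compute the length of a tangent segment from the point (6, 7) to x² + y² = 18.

The centre is (0, 0) and r = 3√2. The square of the distance from P to the centre is 36 + 49 = 85.
Power of the point: PT² = |PO|² − r² = 67, so PT = √67.

√67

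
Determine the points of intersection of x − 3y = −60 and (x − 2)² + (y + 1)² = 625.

(−18, 14) and (9, 23)

Substitute y = (60 + x)/3:
10x² + 90x − 1620 = 0  ⟹  x² + 9x − 162 = 0
x = 9 or x = −18, giving (9, 23) and (−18, 14).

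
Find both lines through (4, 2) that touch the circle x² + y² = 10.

3x − y = 10 and x + 3y = 10

Let a tangent through (4, 2) have slope m. Its distance from (0, 0) must equal √10:
[m·(−4) − (−2)]² = 10(m² + 1)
3m² − 8m − 3 = 0, so m = 3 or m = −1/3.
Through (4, 2) these give 3x − y = 10 and x + 3y = 10.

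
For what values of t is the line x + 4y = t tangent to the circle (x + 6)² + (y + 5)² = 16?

t = −26 ± 4√17

Tangency holds when the distance from the centre (−6, −5) to the line equals the radius 4:
|1·(−6) + 4·(−5) − t| / √17 = 4
|t − (−26)| = 4√17.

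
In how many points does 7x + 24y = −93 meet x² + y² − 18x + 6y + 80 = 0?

0

Substituting the line into the circle gives 625x² − 10074x + 41337 = 0.
Δ = 101485476 − 103342500 = −1857024.
No real roots: the line does not meet the circle.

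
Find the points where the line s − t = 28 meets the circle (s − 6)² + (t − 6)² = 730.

From the line, t = s − 28. Substituting:
2s² − 80s + 462 = 0  ⟹  s² − 40s + 231 = 0
s = 33 or s = 7, giving (33, 5) and (7, −21).

(7, −21) and (33, 5)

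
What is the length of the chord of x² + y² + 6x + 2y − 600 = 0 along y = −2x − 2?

22√5

Express y = −2x − 2 and substitute into the circle:
5x² + 10x − 600 = 0  ⟹  x² + 2x − 120 = 0
x = 10 or x = −12, giving (10, −22) and (−12, 22).
|(10, −22) − (−12, 22)| = √((22)² + (−44)²) = 22√5.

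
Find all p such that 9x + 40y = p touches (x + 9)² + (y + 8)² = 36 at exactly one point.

p = −647 or p = −155

Tangency holds when the distance from the centre (−9, −8) to the line equals the radius 6:
|9·(−9) + 40·(−8) − p| / √1681 = 6
|p − (−401)| = 6·41, so p = −155 or p = −647.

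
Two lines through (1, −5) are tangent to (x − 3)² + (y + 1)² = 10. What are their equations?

Let a tangent through (1, −5) have slope m. Its distance from (3, −1) must equal √10:
(2m − (4))² = 10(m² + 1)
3m² + 8m − 3 = 0, so m = −3 or m = 1/3.
Through (1, −5) these give 3x + y = −2 and x − 3y = 16.

3x + y = −2 and x − 3y = 16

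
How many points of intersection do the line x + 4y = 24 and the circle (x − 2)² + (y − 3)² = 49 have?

Substituting the line into the circle gives 17x² − 88x − 576 = 0.
Discriminant = (−88)² − 4·17·(−576) = 46912 > 0.
Two real roots: the line is a secant.

2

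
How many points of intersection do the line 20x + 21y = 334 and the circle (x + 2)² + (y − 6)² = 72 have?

0

d² = (20·(−2) + 21·6 − (334))²/841 = 61504/841; r² = 72.
Since d² > r², the line lies outside the circle.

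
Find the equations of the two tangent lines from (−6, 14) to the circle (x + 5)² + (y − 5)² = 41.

5x − 4y = −86 and 4x + 5y = 46

Let a tangent through (−6, 14) have slope m. Its distance from (−5, 5) must equal √41:
(1m − (−9))² = 41(m² + 1)
20m² − 9m − 20 = 0, so m = 5/4 or m = −4/5.
With m = 5/4: 5x − 4y = −86. With m = −4/5: 4x + 5y = 46.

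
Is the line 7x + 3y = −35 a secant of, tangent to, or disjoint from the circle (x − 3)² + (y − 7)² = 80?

disjoint

Centre (3, 7), r² = 80. Distance² from centre to line = (77)²/58 = 5929/58.
Since d² > r², the line lies outside the circle.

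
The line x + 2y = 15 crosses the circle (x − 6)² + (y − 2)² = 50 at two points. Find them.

(1, 7) and (13, 1)

Express y = (15 − x)/2 and substitute into the circle:
5x² − 70x + 65 = 0  ⟹  x² − 14x + 13 = 0
x = 13 or x = 1, giving (13, 1) and (1, 7).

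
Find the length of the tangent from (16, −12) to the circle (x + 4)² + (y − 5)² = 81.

4√38

The centre is (−4, 5) and r = 9. The square of the distance from P to the centre is 400 + 289 = 689.
Power of the point: PT² = |PO|² − r² = 608, so PT = 4√38.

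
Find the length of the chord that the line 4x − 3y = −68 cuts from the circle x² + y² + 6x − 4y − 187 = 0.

Substitute y = (68 + 4x)/3:
25x² + 550x + 2125 = 0  ⟹  x² + 22x + 85 = 0
x = −5 or x = −17, giving (−5, 16) and (−17, 0).
Chord length = distance between (−5, 16) and (−17, 0) = √400 = 20.

20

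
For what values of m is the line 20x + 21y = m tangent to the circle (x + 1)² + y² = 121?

m = −339 or m = 299

The line touches the circle iff its distance from (−1, 0) is 11:
|20·(−1) + 21·0 − m| / √841 = 11
|m − (−20)| = 11·29, so m = 299 or m = −339.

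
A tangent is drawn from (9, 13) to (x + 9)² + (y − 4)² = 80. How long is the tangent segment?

With centre O = (−9, 4), |OP|² = 405 and r² = 80.
By the tangent–radius right angle, tangent length = √(|PO|² − r²) = √325 = 5√13.

5√13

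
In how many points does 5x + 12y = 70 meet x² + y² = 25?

Centre (0, 0), r² = 25. Distance² from centre to line = (−70)²/169 = 4900/169.
Since d² > r², the line lies outside the circle.

0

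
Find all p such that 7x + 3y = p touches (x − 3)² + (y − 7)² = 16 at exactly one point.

For a tangent, require d(centre, line) = r = 4.
|7·3 + 3·7 − p| / √58 = 4
|p − (42)| = 4√58.

p = 42 ± 4√58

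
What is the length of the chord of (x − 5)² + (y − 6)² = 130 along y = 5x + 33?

2√26

Express y = 5x + 33 and substitute into the circle:
26x² + 260x + 624 = 0  ⟹  x² + 10x + 24 = 0
x = −4 or x = −6, giving (−4, 13) and (−6, 3).
|(−4, 13) − (−6, 3)| = √((2)² + (10)²) = 2√26.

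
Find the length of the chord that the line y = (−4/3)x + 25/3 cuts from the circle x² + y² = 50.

10

The distance from (0, 0) to the line is 25/√25, and r² = 50.
Chord = 2√(r² − d²) = 2·√(25) = 10.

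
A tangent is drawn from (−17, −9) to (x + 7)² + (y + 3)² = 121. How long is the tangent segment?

√15

With centre O = (−7, −3), |OP|² = 136 and r² = 121.
Power of the point: PT² = |PO|² − r² = 15, so PT = √15.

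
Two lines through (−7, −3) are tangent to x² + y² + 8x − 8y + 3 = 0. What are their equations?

5x + 2y = −41 and 2x − 5y = 1

Write the tangent as mx − y + (−3 − m·(−7)) = 0 and set its distance from the centre to √29:
(3m − (7))² = 29(m² + 1)
10m² + 21m − 10 = 0, so m = −5/2 or m = 2/5.
Through (−7, −3) these give 5x + 2y = −41 and 2x − 5y = 1.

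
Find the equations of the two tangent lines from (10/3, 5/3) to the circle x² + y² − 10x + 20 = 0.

Let a tangent through (10/3, 5/3) have slope m. Its distance from (5, 0) must equal √5:
(5/3m − (−5/3))² = 5(m² + 1)
2m² − 5m + 2 = 0, so m = 2 or m = 1/2.
With m = 2: 2x − y = 5. With m = 1/2: x − 2y = 0.

2x − y = 5 and x − 2y = 0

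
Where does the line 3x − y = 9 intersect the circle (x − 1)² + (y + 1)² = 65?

Substitute y = 3x − 9:
10x² − 50x = 0  ⟹  x² − 5x = 0
x = 5 or x = 0, giving (5, 6) and (0, −9).

(0, −9) and (5, 6)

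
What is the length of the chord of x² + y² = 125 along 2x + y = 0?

10√5

Express y = −2x and substitute into the circle:
5x² − 125 = 0  ⟹  x² − 25 = 0
x = 5 or x = −5, giving (5, −10) and (−5, 10).
Chord length = distance between (5, −10) and (−5, 10) = √500 = 10√5.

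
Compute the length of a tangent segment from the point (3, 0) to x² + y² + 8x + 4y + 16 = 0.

7

Centre (−4, −2), r² = 4. |PO|² = (7)² + (2)² = 53.
The tangent meets the radius at right angles, so tangent² = |PO|² − r² = 53 − 4 = 49.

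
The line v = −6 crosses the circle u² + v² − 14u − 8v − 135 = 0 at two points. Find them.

Substitute v = −6:
u² − 14u − 51 = 0
u = 17 or u = −3, giving (17, −6) and (−3, −6).

(−3, −6) and (17, −6)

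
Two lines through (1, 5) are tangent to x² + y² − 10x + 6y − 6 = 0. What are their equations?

3x − y = −2 and x + 3y = 16

Write the tangent as mx − y + (5 − m·(1)) = 0 and set its distance from the centre to 2√10:
(4m − (−8))² = 40(m² + 1)
3m² − 8m − 3 = 0, so m = 3 or m = −1/3.
Through (1, 5) these give 3x − y = −2 and x + 3y = 16.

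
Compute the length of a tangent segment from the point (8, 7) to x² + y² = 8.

√105

Centre (0, 0), r² = 8. |PO|² = (8)² + (7)² = 113.
The tangent meets the radius at right angles, so tangent² = |PO|² − r² = 113 − 8 = 105.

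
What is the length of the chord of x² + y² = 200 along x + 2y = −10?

From the line, y = (−10 − x)/2. Substituting:
5x² + 20x − 700 = 0  ⟹  x² + 4x − 140 = 0
x = 10 or x = −14, giving (10, −10) and (−14, 2).
Chord length = distance between (10, −10) and (−14, 2) = √720 = 12√5.

12√5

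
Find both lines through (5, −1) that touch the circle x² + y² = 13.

3x + 2y = 13 and 2x − 3y = 13

Write the tangent as mx − y + (−1 − m·(5)) = 0 and set its distance from the centre to √13:
(−5m − (1))² = 13(m² + 1)
6m² + 5m − 6 = 0, so m = −3/2 or m = 2/3.
With m = −3/2: 3x + 2y = 13. With m = 2/3: 2x − 3y = 13.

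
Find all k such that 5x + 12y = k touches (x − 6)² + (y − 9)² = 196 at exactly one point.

For a tangent, require d(centre, line) = r = 14.
|5·6 + 12·9 − k| / √169 = 14
|k − (138)| = 14·13, so k = 320 or k = −44.

k = −44 or k = 320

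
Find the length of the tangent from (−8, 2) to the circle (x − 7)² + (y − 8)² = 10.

√251

Centre (7, 8), r² = 10. |PO|² = (−15)² + (−6)² = 261.
The tangent meets the radius at right angles, so tangent² = |PO|² − r² = 261 − 10 = 251.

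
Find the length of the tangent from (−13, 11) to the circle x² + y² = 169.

11

Centre (0, 0), r² = 169. |PO|² = (−13)² + (11)² = 290.
Power of the point: PT² = |PO|² − r² = 121, so PT = 11.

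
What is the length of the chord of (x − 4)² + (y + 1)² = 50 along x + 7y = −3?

Centre (4, −1), r² = 50. Perpendicular distance d from centre to line = |0| / √50 = 0/√50.
Chord = 2√(r² − d²) = 2·√(50) = 10√2.

10√2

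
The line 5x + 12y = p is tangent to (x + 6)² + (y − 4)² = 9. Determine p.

For a tangent, require d(centre, line) = r = 3.
|5·(−6) + 12·4 − p| / √169 = 3
|p − (18)| = 3·13, so p = 57 or p = −21.

p = −21 or p = 57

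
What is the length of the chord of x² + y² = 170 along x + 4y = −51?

2√17

The distance from (0, 0) to the line is 51/√17, and r² = 170.
Half the chord is √(r² − d²) = √(17), so the full chord is 2√17.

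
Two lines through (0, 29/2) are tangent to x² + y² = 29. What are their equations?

5x − 2y = −29 and 5x + 2y = 29

Let a tangent through (0, 29/2) have slope m. Its distance from (0, 0) must equal √29:
(0m − (−29/2))² = 29(m² + 1)
4m² − 25 = 0, so m = 5/2 or m = −5/2.
Through (0, 29/2) these give 5x − 2y = −29 and 5x + 2y = 29.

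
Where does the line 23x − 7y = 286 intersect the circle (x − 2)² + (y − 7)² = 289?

(10, −8) and (17, 15)

Substitute y = (−286 + 23x)/7:
578x² − 15606x + 98260 = 0  ⟹  x² − 27x + 170 = 0
x = 17 or x = 10, giving (17, 15) and (10, −8).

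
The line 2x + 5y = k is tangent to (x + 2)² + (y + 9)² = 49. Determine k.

k = −49 ± 7√29

Tangency holds when the distance from the centre (−2, −9) to the line equals the radius 7:
|2·(−2) + 5·(−9) − k| / √29 = 7
|k − (−49)| = 7√29.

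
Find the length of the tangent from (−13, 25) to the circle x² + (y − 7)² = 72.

√421

The centre is (0, 7) and r = 6√2. The square of the distance from P to the centre is 169 + 324 = 493.
The tangent meets the radius at right angles, so tangent² = |PO|² − r² = 493 − 72 = 421.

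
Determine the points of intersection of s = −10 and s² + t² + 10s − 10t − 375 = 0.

The line gives s = −10. Substituting into the circle:
t² − 10t − 375 = 0
t = 25 or t = −15, giving (−10, 25) and (−10, −15).

(−10, −15) and (−10, 25)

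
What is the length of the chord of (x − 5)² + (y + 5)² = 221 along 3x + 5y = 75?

√34

From the line, y = (75 − 3x)/5. Substituting:
34x² − 850x + 5100 = 0  ⟹  x² − 25x + 150 = 0
x = 15 or x = 10, giving (15, 6) and (10, 9).
Chord length = distance between (15, 6) and (10, 9) = √34 = √34.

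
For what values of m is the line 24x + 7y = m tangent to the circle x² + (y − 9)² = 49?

m = −112 or m = 238

Tangency holds when the distance from the centre (0, 9) to the line equals the radius 7:
|24·0 + 7·9 − m| / √625 = 7
|m − (63)| = 7·25, so m = 238 or m = −112.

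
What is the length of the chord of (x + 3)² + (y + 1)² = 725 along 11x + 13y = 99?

The distance from (−3, −1) to the line is 145/√290, and r² = 725.
Chord = 2√(r² − d²) = 2·√(1305/2) = 3√290.

3√290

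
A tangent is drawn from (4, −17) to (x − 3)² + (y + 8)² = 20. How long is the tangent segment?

√62

Centre (3, −8), r² = 20. |PO|² = (1)² + (−9)² = 82.
By the tangent–radius right angle, tangent length = √(|PO|² − r²) = √62.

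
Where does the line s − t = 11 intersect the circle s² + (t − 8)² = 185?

(8, −3) and (11, 0)

Substitute t = s − 11:
2s² − 38s + 176 = 0  ⟹  s² − 19s + 88 = 0
s = 11 or s = 8, giving (11, 0) and (8, −3).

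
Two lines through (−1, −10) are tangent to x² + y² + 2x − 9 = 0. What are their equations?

3x − y = 7 and 3x + y = −13

Write the tangent as mx − y + (−10 − m·(−1)) = 0 and set its distance from the centre to √10:
(0m − (10))² = 10(m² + 1)
m² − 9 = 0, so m = 3 or m = −3.
With m = 3: 3x − y = 7. With m = −3: 3x + y = −13.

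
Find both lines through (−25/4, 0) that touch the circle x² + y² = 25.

4x + 3y = −25 and 4x − 3y = −25

A line y − (0) = m(x − (−25/4)) is tangent when its distance from (0, 0) is 5:
[m·(25/4) − (0)]² = 25(m² + 1)
9m² − 16 = 0, so m = −4/3 or m = 4/3.
Through (−25/4, 0) these give 4x + 3y = −25 and 4x − 3y = −25.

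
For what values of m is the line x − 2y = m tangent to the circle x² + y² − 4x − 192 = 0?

m = 2 ± 14√5

Tangency holds when the distance from the centre (2, 0) to the line equals the radius 14:
|1·2 − 2·0 − m| / √5 = 14
|m − (2)| = 14√5.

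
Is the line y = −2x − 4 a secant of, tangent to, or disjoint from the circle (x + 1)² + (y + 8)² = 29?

Substituting the line into the circle gives 5x² − 14x − 12 = 0.
Discriminant = (−14)² − 4·5·(−12) = 436 > 0.
Two real roots: the line is a secant.

secant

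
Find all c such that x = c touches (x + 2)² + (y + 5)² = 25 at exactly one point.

c = −7 or c = 3

For a tangent, require d(centre, line) = r = 5.
|1·(−2) + 0·(−5) − c| / √1 = 5
|c − (−2)| = 5, so c = 3 or c = −7.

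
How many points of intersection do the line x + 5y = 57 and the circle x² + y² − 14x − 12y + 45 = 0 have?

2

Centre (7, 6), r² = 40. Distance² from centre to line = (−20)²/26 = 200/13.
Since d² < r², the line cuts the circle twice.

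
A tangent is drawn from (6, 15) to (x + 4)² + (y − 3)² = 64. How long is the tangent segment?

The centre is (−4, 3) and r = 8. The square of the distance from P to the centre is 100 + 144 = 244.
The tangent meets the radius at right angles, so tangent² = |PO|² − r² = 244 − 64 = 180.

6√5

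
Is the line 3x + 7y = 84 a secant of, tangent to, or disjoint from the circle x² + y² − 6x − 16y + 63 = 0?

secant

Centre (3, 8), r² = 10. Distance² from centre to line = (−19)²/58 = 361/58.
Since d² < r², the line cuts the circle twice.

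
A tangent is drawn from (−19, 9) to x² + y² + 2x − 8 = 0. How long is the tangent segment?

With centre O = (−1, 0), |OP|² = 405 and r² = 9.
By the tangent–radius right angle, tangent length = √(|PO|² − r²) = √396 = 6√11.

6√11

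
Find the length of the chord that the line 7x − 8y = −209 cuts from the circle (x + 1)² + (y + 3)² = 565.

Express y = (209 + 7x)/8 and substitute into the circle:
113x² + 3390x + 18193 = 0  ⟹  x² + 30x + 161 = 0
x = −7 or x = −23, giving (−7, 20) and (−23, 6).
|(−7, 20) − (−23, 6)| = √((16)² + (14)²) = 2√113.

2√113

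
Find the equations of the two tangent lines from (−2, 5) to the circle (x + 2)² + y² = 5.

2x + y = 1 and 2x − y = −9

A line y − (5) = m(x − (−2)) is tangent when its distance from (−2, 0) is √5:
[m·(0) − (−5)]² = 5(m² + 1)
m² − 4 = 0, so m = −2 or m = 2.
With m = −2: 2x + y = 1. With m = 2: 2x − y = −9.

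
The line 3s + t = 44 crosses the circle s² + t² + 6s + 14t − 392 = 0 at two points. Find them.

(12, 8) and (18, −10)

From the line, t = −3s + 44. Substituting:
10s² − 300s + 2160 = 0  ⟹  s² − 30s + 216 = 0
s = 18 or s = 12, giving (18, −10) and (12, 8).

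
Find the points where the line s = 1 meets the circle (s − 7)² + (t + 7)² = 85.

The line gives s = 1. Substituting into the circle:
t² + 14t = 0
t = 0 or t = −14, giving (1, 0) and (1, −14).

(1, −14) and (1, 0)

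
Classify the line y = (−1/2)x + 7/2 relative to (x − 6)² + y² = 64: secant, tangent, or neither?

secant

Centre (6, 0), r² = 64. Distance² from centre to line = (−1)²/5 = 1/5.
Since d² < r², the line cuts the circle twice.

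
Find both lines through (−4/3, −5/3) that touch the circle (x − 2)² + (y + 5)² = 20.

x − 2y = 2 and 2x − y = −1

Let a tangent through (−4/3, −5/3) have slope m. Its distance from (2, −5) must equal 2√5:
(10/3m − (−10/3))² = 20(m² + 1)
2m² − 5m + 2 = 0, so m = 1/2 or m = 2.
With m = 1/2: x − 2y = 2. With m = 2: 2x − y = −1.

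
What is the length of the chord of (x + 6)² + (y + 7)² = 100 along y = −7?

Substitute y = −7:
x² + 12x − 64 = 0
x = 4 or x = −16, giving (4, −7) and (−16, −7).
Chord length = distance between (4, −7) and (−16, −7) = √400 = 20.

20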